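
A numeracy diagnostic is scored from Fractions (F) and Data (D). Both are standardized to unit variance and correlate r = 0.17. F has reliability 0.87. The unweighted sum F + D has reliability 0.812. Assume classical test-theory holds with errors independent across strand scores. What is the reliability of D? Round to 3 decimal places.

0.690

Var(F+D) = 2 + 2·0.17 = 2.340.
True-score variance = ρ_F + ρ_D + 2·0.17, so 0.812 = (0.87 + ρ_D + 0.34) / 2.340.
ρ_D = 0.812·2.340 − 0.87 − 0.34 = 0.690.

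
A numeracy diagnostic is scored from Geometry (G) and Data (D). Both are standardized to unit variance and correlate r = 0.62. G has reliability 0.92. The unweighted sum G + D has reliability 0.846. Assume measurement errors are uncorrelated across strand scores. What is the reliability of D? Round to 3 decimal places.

Var(G+D) = 2 + 2·0.62 = 3.240.
True-score variance = ρ_G + ρ_D + 2·0.62, so 0.846 = (0.92 + ρ_D + 1.24) / 3.240.
ρ_D = 0.846·3.240 − 0.92 − 1.24 = 0.581.

0.581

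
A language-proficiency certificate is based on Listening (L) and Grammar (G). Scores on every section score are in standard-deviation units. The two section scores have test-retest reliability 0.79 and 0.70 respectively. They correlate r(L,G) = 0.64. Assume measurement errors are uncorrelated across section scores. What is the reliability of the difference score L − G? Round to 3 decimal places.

Var(L−G) = 1 + 1 − 2·0.64 = 2 − 1.28 = 0.72.
With uncorrelated errors the cross-covariances are all true-score covariance, so they carry over unchanged; only the diagonal terms shrink to ρᵢσᵢ².
True-score variance = [0.79 + 0.70] − 1.28 = 1.49 − 1.28 = 0.21.
Reliability = 0.21 / 0.72 = 0.292.

0.292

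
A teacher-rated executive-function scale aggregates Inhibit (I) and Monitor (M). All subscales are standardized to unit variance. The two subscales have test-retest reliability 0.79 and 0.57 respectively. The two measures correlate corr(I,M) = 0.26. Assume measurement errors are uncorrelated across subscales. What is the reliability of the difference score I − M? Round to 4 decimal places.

0.5676

Var(I−M) = 1 + 1 − 2·0.26 = 2 − 0.52 = 1.48.
With uncorrelated errors the cross-covariances are all true-score covariance, so they carry over unchanged; only the diagonal terms shrink to ρᵢσᵢ².
True-score variance = [0.79 + 0.57] − 0.52 = 1.36 − 0.52 = 0.84.
Reliability = 0.84 / 1.48 = 0.5676.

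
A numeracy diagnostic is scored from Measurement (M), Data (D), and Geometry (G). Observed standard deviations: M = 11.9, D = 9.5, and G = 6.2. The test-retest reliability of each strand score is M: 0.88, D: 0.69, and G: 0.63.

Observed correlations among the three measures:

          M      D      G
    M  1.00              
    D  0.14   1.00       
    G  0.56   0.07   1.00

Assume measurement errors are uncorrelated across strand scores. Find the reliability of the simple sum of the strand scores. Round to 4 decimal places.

Var(M+D+G) = 11.9² + 9.5² + 6.2² + 2·[11.9·9.5·0.14 + 11.9·6.2·0.56 + 9.5·6.2·0.07] = 270.3 + 122.534 = 392.834.
Because errors are independent across components, Cov(Tᵢ,Tⱼ) = Cov(Xᵢ,Xⱼ); the off-diagonal part of the true-score variance is the same as above.
True-score variance = [11.9²·0.88 + 9.5²·0.69 + 6.2²·0.63] + 122.534 = 211.107 + 122.534 = 333.64.
Reliability = 333.64 / 392.834 = 0.8493.

0.8493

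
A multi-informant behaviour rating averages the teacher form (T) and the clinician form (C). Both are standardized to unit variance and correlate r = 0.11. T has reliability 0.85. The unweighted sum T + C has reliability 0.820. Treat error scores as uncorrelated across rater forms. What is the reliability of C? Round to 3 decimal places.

0.750

Var(T+C) = 2 + 2·0.11 = 2.220.
True-score variance = ρ_T + ρ_C + 2·0.11, so 0.820 = (0.85 + ρ_C + 0.22) / 2.220.
ρ_C = 0.820·2.220 − 0.85 − 0.22 = 0.750.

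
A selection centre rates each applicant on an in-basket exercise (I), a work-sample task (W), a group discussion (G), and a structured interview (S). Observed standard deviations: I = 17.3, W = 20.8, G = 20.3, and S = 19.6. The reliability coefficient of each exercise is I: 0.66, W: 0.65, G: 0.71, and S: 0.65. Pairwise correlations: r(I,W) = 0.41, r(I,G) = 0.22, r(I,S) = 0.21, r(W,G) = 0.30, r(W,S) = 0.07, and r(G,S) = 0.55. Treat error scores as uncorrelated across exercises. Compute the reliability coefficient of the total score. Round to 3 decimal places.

Var(I+W+G+S) = 17.3² + 20.8² + 20.3² + 19.6² + 2·[17.3·20.8·0.41 + 17.3·20.3·0.22 + 17.3·19.6·0.21 + 20.8·20.3·0.30 + 20.8·19.6·0.07 + 20.3·19.6·0.55] = 1528.18 + 1340.09 = 2868.27.
Because errors are independent across components, Cov(Tᵢ,Tⱼ) = Cov(Xᵢ,Xⱼ); the off-diagonal part of the true-score variance is the same as above.
True-score variance = [17.3²·0.66 + 20.8²·0.65 + 20.3²·0.71 + 19.6²·0.65] + 1340.09 = 1021.04 + 1340.09 = 2361.13.
Reliability = 2361.13 / 2868.27 = 0.823.

0.823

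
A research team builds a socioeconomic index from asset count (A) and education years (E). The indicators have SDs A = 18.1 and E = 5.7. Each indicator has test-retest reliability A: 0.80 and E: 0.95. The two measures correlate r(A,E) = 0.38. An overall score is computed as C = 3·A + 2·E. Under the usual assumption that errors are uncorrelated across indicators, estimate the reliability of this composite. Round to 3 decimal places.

Var(C) = 3²·18.1² + 2²·5.7² + 2·[6·18.1·5.7·0.38] = 3078.45 + 470.455 = 3548.91.
Under uncorrelated errors the observed covariances equal the true-score covariances, so only the own-variance terms attenuate.
True-score variance = [3²·18.1²·0.80 + 2²·5.7²·0.95] + 470.455 = 2482.25 + 470.455 = 2952.71.
Reliability = 2952.71 / 3548.91 = 0.832.

0.832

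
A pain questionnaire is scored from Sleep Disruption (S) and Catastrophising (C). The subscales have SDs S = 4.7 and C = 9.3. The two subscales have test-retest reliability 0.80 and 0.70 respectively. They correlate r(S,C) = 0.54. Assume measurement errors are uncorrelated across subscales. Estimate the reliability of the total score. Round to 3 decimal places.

0.805

Var(S+C) = 4.7² + 9.3² + 2·[4.7·9.3·0.54] = 108.58 + 47.2068 = 155.787.
With uncorrelated errors the cross-covariances are all true-score covariance, so they carry over unchanged; only the diagonal terms shrink to ρᵢσᵢ².
True-score variance = [4.7²·0.80 + 9.3²·0.70] + 47.2068 = 78.215 + 47.2068 = 125.422.
Reliability = 125.422 / 155.787 = 0.805.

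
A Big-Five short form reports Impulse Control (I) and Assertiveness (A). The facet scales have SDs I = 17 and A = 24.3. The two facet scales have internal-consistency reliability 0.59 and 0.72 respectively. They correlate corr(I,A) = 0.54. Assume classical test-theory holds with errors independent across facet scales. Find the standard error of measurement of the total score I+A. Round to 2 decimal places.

Var(total) = 879.49 + 446.148 = 1325.64.
True-score variance = 595.663 + 446.148 = 1041.81, so reliability = 0.7859.
Error variance = 1325.64 − 1041.81 = 283.827; SEM = √283.827 = 16.85.

16.85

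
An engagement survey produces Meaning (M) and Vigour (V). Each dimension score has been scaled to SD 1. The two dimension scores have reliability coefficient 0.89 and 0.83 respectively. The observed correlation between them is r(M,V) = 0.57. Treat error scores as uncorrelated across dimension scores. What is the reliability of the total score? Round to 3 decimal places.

0.911

Var(M+V) = 2 + 2·[0.57] = 2 + 1.14 = 3.14.
Because errors are independent across components, Cov(Tᵢ,Tⱼ) = Cov(Xᵢ,Xⱼ); the off-diagonal part of the true-score variance is the same as above.
True-score variance = [0.89 + 0.83] + 1.14 = 1.72 + 1.14 = 2.86.
Reliability = 2.86 / 3.14 = 0.911.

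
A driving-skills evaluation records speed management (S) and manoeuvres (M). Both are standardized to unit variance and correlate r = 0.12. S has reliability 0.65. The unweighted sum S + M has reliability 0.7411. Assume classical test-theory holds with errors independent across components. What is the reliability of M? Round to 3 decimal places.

Var(S+M) = 2 + 2·0.12 = 2.240.
True-score variance = ρ_S + ρ_M + 2·0.12, so 0.7411 = (0.65 + ρ_M + 0.24) / 2.240.
ρ_M = 0.7411·2.240 − 0.65 − 0.24 = 0.770.

0.770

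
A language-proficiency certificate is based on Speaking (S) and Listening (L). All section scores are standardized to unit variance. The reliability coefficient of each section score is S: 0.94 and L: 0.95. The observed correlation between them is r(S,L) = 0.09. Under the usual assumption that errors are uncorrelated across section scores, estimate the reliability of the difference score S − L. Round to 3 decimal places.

0.940

Var(S−L) = 1 + 1 − 2·0.09 = 2 − 0.18 = 1.82.
Under uncorrelated errors the observed covariances equal the true-score covariances, so only the own-variance terms attenuate.
True-score variance = [0.94 + 0.95] − 0.18 = 1.89 − 0.18 = 1.71.
Reliability = 1.71 / 1.82 = 0.940.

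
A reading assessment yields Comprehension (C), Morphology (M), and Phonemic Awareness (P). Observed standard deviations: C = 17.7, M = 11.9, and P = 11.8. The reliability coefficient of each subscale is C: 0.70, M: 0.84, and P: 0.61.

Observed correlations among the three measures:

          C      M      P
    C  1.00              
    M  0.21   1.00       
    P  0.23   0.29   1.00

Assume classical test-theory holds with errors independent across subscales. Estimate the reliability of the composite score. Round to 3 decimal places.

0.801

Var(C+M+P) = 17.7² + 11.9² + 11.8² + 2·[17.7·11.9·0.21 + 17.7·11.8·0.23 + 11.9·11.8·0.29] = 594.14 + 265.984 = 860.124.
With uncorrelated errors the cross-covariances are all true-score covariance, so they carry over unchanged; only the diagonal terms shrink to ρᵢσᵢ².
True-score variance = [17.7²·0.70 + 11.9²·0.84 + 11.8²·0.61] + 265.984 = 423.192 + 265.984 = 689.176.
Reliability = 689.176 / 860.124 = 0.801.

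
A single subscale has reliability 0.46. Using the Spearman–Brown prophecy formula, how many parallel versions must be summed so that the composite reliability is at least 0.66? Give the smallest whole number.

3

k ≥ ρ*(1−ρ₁)/(ρ₁(1−ρ*)) = 0.66·0.54 / (0.46·0.34) = 2.279.
Smallest integer k = 3.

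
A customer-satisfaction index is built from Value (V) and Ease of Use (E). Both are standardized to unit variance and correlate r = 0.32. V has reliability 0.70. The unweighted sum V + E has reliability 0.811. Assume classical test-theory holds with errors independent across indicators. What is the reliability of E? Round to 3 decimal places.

Var(V+E) = 2 + 2·0.32 = 2.640.
True-score variance = ρ_V + ρ_E + 2·0.32, so 0.811 = (0.70 + ρ_E + 0.64) / 2.640.
ρ_E = 0.811·2.640 − 0.70 − 0.64 = 0.801.

0.801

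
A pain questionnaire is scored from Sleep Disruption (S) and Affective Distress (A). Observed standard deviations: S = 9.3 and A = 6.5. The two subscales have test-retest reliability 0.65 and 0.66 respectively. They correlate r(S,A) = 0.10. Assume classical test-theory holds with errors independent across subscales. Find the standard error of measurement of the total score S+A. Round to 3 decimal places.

Var(total) = 128.74 + 12.09 = 140.83.
True-score variance = 84.1035 + 12.09 = 96.1935, so reliability = 0.6830.
Error variance = 140.83 − 96.1935 = 44.6365; SEM = √44.6365 = 6.681.

6.681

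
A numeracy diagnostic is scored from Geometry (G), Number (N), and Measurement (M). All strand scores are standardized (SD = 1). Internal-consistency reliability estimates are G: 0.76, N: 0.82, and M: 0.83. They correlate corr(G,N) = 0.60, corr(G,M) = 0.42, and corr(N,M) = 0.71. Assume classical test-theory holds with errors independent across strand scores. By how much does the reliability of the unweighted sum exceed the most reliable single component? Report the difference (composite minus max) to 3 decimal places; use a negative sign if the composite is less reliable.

Var(sum) = 3 + 3.46 = 6.46; true-score variance = 2.41 + 3.46 = 5.87; composite reliability = 0.9087.
Max component reliability = 0.8300.
Difference = 0.9087 − 0.8300 = 0.079.

0.079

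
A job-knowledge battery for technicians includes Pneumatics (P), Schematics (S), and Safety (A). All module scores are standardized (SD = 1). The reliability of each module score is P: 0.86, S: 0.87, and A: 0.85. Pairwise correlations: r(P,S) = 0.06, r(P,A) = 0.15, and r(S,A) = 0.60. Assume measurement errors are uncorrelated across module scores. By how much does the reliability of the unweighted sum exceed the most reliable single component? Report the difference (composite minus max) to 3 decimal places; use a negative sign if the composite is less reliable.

Var(sum) = 3 + 1.62 = 4.62; true-score variance = 2.58 + 1.62 = 4.2; composite reliability = 0.9091.
Max component reliability = 0.8700.
Difference = 0.9091 − 0.8700 = 0.039.

0.039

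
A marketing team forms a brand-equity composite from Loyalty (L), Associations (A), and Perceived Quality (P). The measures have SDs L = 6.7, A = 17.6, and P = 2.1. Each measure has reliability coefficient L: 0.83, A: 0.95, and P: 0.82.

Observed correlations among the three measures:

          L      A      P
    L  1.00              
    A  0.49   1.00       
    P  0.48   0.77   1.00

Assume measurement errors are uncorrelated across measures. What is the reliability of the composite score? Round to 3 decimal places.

0.956

Var(L+A+P) = 6.7² + 17.6² + 2.1² + 2·[6.7·17.6·0.49 + 6.7·2.1·0.48 + 17.6·2.1·0.77] = 359.06 + 185.987 = 545.047.
Under uncorrelated errors the observed covariances equal the true-score covariances, so only the own-variance terms attenuate.
True-score variance = [6.7²·0.83 + 17.6²·0.95 + 2.1²·0.82] + 185.987 = 335.147 + 185.987 = 521.134.
Reliability = 521.134 / 545.047 = 0.956.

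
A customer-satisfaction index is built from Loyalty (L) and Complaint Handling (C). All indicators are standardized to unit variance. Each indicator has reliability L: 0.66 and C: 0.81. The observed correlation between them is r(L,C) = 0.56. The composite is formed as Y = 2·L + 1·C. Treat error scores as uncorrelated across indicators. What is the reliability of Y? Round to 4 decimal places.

Var(Y) = 2² + 1 + 2·[2·0.56] = 5 + 2.24 = 7.24.
Under uncorrelated errors the observed covariances equal the true-score covariances, so only the own-variance terms attenuate.
True-score variance = [2²·0.66 + 0.81] + 2.24 = 3.45 + 2.24 = 5.69.
Reliability = 5.69 / 7.24 = 0.7859.

0.7859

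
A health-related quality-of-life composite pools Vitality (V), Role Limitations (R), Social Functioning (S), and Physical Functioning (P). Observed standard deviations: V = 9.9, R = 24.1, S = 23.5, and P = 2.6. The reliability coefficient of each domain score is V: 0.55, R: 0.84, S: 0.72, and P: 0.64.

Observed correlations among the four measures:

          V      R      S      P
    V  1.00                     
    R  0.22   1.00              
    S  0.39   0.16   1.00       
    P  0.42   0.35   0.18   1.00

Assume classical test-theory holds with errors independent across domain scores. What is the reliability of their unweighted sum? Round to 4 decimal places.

Var(V+R+S+P) = 9.9² + 24.1² + 23.5² + 2.6² + 2·[9.9·24.1·0.22 + 9.9·23.5·0.39 + 9.9·2.6·0.42 + 24.1·23.5·0.16 + 24.1·2.6·0.35 + 23.5·2.6·0.18] = 1237.83 + 555.158 = 1792.99.
With uncorrelated errors the cross-covariances are all true-score covariance, so they carry over unchanged; only the diagonal terms shrink to ρᵢσᵢ².
True-score variance = [9.9²·0.55 + 24.1²·0.84 + 23.5²·0.72 + 2.6²·0.64] + 555.158 = 943.732 + 555.158 = 1498.89.
Reliability = 1498.89 / 1792.99 = 0.8360.

0.8360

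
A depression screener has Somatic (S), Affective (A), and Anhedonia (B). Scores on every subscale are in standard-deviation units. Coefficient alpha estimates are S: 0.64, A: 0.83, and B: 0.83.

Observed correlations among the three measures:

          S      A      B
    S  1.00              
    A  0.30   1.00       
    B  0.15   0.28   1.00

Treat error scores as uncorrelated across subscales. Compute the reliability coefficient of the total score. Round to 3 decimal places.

0.843

Var(S+A+B) = 3 + 2·[0.30 + 0.15 + 0.28] = 3 + 1.46 = 4.46.
With uncorrelated errors the cross-covariances are all true-score covariance, so they carry over unchanged; only the diagonal terms shrink to ρᵢσᵢ².
True-score variance = [0.64 + 0.83 + 0.83] + 1.46 = 2.3 + 1.46 = 3.76.
Reliability = 3.76 / 4.46 = 0.843.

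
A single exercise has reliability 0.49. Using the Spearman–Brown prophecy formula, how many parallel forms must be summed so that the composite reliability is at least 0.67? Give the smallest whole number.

3

k ≥ ρ*(1−ρ₁)/(ρ₁(1−ρ*)) = 0.67·0.51 / (0.49·0.33) = 2.113.
Smallest integer k = 3.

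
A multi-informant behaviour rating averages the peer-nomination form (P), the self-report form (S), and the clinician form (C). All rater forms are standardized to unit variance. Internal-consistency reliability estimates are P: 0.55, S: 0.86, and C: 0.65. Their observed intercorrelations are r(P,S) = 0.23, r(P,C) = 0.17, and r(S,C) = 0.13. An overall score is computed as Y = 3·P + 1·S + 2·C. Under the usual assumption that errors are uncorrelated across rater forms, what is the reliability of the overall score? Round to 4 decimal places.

0.6884

Var(Y) = 3² + 1 + 2² + 2·[3·0.23 + 6·0.17 + 2·0.13] = 14 + 3.94 = 17.94.
With uncorrelated errors the cross-covariances are all true-score covariance, so they carry over unchanged; only the diagonal terms shrink to ρᵢσᵢ².
True-score variance = [3²·0.55 + 0.86 + 2²·0.65] + 3.94 = 8.41 + 3.94 = 12.35.
Reliability = 12.35 / 17.94 = 0.6884.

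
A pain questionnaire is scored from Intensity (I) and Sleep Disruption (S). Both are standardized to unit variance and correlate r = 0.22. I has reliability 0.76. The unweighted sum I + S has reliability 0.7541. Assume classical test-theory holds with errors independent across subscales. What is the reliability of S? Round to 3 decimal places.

0.640

Var(I+S) = 2 + 2·0.22 = 2.440.
True-score variance = ρ_I + ρ_S + 2·0.22, so 0.7541 = (0.76 + ρ_S + 0.44) / 2.440.
ρ_S = 0.7541·2.440 − 0.76 − 0.44 = 0.640.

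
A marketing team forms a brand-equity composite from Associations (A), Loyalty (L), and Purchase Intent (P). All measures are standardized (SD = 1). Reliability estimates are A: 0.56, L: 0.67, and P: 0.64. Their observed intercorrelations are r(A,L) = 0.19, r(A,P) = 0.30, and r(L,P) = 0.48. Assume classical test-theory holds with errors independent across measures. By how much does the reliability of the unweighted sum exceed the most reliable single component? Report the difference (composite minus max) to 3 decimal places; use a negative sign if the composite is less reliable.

Var(sum) = 3 + 1.94 = 4.94; true-score variance = 1.87 + 1.94 = 3.81; composite reliability = 0.7713.
Max component reliability = 0.6700.
Difference = 0.7713 − 0.6700 = 0.101.

0.101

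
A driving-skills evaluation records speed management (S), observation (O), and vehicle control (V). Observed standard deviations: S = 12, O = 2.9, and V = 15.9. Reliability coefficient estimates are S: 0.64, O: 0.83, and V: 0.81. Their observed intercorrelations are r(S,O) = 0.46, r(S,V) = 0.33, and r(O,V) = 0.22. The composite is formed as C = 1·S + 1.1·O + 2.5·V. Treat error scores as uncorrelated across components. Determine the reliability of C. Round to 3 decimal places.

0.835

Var(C) = 12² + 1.1²·2.9² + 2.5²·15.9² + 2·[1.1·12·2.9·0.46 + 2.5·12·15.9·0.33 + 2.75·2.9·15.9·0.22] = 1734.24 + 405.831 = 2140.07.
With uncorrelated errors the cross-covariances are all true-score covariance, so they carry over unchanged; only the diagonal terms shrink to ρᵢσᵢ².
True-score variance = [12²·0.64 + 1.1²·2.9²·0.83 + 2.5²·15.9²·0.81] + 405.831 = 1380.46 + 405.831 = 1786.29.
Reliability = 1786.29 / 2140.07 = 0.835.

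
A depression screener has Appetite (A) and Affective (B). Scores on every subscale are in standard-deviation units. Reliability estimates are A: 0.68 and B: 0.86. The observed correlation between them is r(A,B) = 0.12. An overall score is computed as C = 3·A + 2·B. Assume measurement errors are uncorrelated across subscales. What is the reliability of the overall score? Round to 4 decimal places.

Var(C) = 3² + 2² + 2·[6·0.12] = 13 + 1.44 = 14.44.
Because errors are independent across components, Cov(Tᵢ,Tⱼ) = Cov(Xᵢ,Xⱼ); the off-diagonal part of the true-score variance is the same as above.
True-score variance = [3²·0.68 + 2²·0.86] + 1.44 = 9.56 + 1.44 = 11.
Reliability = 11 / 14.44 = 0.7618.

0.7618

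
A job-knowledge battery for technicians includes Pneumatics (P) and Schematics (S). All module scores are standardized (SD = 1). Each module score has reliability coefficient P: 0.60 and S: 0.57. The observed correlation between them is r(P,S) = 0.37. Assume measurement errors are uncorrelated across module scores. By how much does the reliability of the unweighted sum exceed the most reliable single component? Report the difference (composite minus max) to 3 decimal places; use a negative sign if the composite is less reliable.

Var(sum) = 2 + 0.74 = 2.74; true-score variance = 1.17 + 0.74 = 1.91; composite reliability = 0.6971.
Max component reliability = 0.6000.
Difference = 0.6971 − 0.6000 = 0.097.

0.097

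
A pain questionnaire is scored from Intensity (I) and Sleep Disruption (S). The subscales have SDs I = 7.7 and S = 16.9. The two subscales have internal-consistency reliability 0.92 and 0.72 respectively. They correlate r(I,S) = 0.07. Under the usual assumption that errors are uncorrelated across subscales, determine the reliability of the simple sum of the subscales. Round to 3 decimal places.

0.767

Var(I+S) = 7.7² + 16.9² + 2·[7.7·16.9·0.07] = 344.9 + 18.2182 = 363.118.
Under uncorrelated errors the observed covariances equal the true-score covariances, so only the own-variance terms attenuate.
True-score variance = [7.7²·0.92 + 16.9²·0.72] + 18.2182 = 260.186 + 18.2182 = 278.404.
Reliability = 278.404 / 363.118 = 0.767.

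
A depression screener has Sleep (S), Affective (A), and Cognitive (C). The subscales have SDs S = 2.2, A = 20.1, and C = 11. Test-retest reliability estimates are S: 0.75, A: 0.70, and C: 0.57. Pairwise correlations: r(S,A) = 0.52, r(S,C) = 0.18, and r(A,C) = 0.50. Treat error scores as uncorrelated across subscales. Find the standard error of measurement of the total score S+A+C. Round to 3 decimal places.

13.208

Var(total) = 529.85 + 275.801 = 805.651.
True-score variance = 355.407 + 275.801 = 631.208, so reliability = 0.7835.
Error variance = 805.651 − 631.208 = 174.443; SEM = √174.443 = 13.208.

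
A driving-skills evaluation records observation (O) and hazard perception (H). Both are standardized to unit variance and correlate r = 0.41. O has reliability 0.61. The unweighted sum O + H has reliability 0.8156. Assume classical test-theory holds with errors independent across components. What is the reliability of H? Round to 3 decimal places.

Var(O+H) = 2 + 2·0.41 = 2.820.
True-score variance = ρ_O + ρ_H + 2·0.41, so 0.8156 = (0.61 + ρ_H + 0.82) / 2.820.
ρ_H = 0.8156·2.820 − 0.61 − 0.82 = 0.870.

0.870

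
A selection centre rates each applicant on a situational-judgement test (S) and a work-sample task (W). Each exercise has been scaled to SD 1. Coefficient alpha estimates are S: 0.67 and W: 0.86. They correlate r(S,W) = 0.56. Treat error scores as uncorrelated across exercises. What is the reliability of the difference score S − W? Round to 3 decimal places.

0.466

Var(S−W) = 1 + 1 − 2·0.56 = 2 − 1.12 = 0.88.
With uncorrelated errors the cross-covariances are all true-score covariance, so they carry over unchanged; only the diagonal terms shrink to ρᵢσᵢ².
True-score variance = [0.67 + 0.86] − 1.12 = 1.53 − 1.12 = 0.41.
Reliability = 0.41 / 0.88 = 0.466.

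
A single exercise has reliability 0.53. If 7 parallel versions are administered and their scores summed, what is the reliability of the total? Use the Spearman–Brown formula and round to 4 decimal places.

0.8876

ρ_k = kρ / (1 + (k−1)ρ) = 7·0.53 / (1 + 6·0.53) = 3.710 / 4.180 = 0.8876.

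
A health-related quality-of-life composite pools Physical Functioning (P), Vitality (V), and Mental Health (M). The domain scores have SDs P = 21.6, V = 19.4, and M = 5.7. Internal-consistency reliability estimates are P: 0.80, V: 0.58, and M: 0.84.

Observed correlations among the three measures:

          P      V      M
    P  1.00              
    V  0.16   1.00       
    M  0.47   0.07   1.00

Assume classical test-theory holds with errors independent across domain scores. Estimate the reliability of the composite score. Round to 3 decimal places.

0.775

Var(P+V+M) = 21.6² + 19.4² + 5.7² + 2·[21.6·19.4·0.16 + 21.6·5.7·0.47 + 19.4·5.7·0.07] = 875.41 + 265.307 = 1140.72.
With uncorrelated errors the cross-covariances are all true-score covariance, so they carry over unchanged; only the diagonal terms shrink to ρᵢσᵢ².
True-score variance = [21.6²·0.80 + 19.4²·0.58 + 5.7²·0.84] + 265.307 = 618.828 + 265.307 = 884.135.
Reliability = 884.135 / 1140.72 = 0.775.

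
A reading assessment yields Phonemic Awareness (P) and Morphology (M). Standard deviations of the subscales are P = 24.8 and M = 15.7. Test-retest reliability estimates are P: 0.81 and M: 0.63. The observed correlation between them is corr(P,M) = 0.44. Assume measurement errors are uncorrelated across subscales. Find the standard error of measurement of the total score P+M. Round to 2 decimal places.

Var(total) = 861.53 + 342.637 = 1204.17.
True-score variance = 653.471 + 342.637 = 996.108, so reliability = 0.8272.
Error variance = 1204.17 − 996.108 = 208.059; SEM = √208.059 = 14.42.

14.42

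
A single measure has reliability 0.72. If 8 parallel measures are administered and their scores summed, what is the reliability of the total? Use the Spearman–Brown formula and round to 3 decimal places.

0.954

ρ_k = kρ / (1 + (k−1)ρ) = 8·0.72 / (1 + 7·0.72) = 5.760 / 6.040 = 0.954.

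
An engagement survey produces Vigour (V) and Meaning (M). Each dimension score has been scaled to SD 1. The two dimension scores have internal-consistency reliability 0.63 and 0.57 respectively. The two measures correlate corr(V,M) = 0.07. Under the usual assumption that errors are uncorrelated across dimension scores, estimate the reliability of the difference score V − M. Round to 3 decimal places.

0.570

Var(V−M) = 1 + 1 − 2·0.07 = 2 − 0.14 = 1.86.
With uncorrelated errors the cross-covariances are all true-score covariance, so they carry over unchanged; only the diagonal terms shrink to ρᵢσᵢ².
True-score variance = [0.63 + 0.57] − 0.14 = 1.2 − 0.14 = 1.06.
Reliability = 1.06 / 1.86 = 0.570.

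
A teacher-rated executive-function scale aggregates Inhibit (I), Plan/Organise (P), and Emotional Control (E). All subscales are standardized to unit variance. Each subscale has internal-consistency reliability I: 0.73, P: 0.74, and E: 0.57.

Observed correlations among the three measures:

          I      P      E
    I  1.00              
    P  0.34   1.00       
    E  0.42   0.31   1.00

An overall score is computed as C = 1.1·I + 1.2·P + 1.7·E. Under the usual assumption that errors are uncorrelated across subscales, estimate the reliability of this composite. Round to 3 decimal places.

0.790

Var(C) = 1.1² + 1.2² + 1.7² + 2·[1.32·0.34 + 1.87·0.42 + 2.04·0.31] = 5.54 + 3.7332 = 9.2732.
Because errors are independent across components, Cov(Tᵢ,Tⱼ) = Cov(Xᵢ,Xⱼ); the off-diagonal part of the true-score variance is the same as above.
True-score variance = [1.1²·0.73 + 1.2²·0.74 + 1.7²·0.57] + 3.7332 = 3.5962 + 3.7332 = 7.3294.
Reliability = 7.3294 / 9.2732 = 0.790.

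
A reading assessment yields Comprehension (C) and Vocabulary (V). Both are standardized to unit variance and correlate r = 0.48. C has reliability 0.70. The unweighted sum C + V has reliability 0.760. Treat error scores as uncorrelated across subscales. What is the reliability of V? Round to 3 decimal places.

Var(C+V) = 2 + 2·0.48 = 2.960.
True-score variance = ρ_C + ρ_V + 2·0.48, so 0.760 = (0.70 + ρ_V + 0.96) / 2.960.
ρ_V = 0.760·2.960 − 0.70 − 0.96 = 0.590.

0.590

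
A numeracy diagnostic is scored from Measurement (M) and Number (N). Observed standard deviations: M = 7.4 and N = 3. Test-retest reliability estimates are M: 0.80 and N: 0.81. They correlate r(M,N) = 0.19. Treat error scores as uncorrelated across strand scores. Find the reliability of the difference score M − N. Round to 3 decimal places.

0.771

Var(M−N) = 7.4² + 3² − 2·7.4·3·0.19 = 63.76 − 8.436 = 55.324.
With uncorrelated errors the cross-covariances are all true-score covariance, so they carry over unchanged; only the diagonal terms shrink to ρᵢσᵢ².
True-score variance = [7.4²·0.80 + 3²·0.81] − 8.436 = 51.098 − 8.436 = 42.662.
Reliability = 42.662 / 55.324 = 0.771.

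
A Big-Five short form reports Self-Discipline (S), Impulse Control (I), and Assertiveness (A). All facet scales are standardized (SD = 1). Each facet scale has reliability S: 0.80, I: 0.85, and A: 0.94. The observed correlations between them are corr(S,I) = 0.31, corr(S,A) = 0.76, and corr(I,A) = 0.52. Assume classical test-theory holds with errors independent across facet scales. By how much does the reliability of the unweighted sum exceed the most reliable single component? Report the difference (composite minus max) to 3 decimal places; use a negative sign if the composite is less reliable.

-0.006

Var(sum) = 3 + 3.18 = 6.18; true-score variance = 2.59 + 3.18 = 5.77; composite reliability = 0.9337.
Max component reliability = 0.9400.
Difference = 0.9337 − 0.9400 = -0.006.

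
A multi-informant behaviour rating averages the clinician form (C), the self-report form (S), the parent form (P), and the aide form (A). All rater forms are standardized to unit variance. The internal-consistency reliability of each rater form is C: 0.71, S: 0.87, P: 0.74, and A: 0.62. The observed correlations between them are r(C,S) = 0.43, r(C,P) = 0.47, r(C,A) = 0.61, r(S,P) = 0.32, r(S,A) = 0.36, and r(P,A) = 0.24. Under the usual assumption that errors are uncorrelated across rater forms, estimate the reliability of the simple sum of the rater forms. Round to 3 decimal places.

0.880

Var(C+S+P+A) = 4 + 2·[0.43 + 0.47 + 0.61 + 0.32 + 0.36 + 0.24] = 4 + 4.86 = 8.86.
With uncorrelated errors the cross-covariances are all true-score covariance, so they carry over unchanged; only the diagonal terms shrink to ρᵢσᵢ².
True-score variance = [0.71 + 0.87 + 0.74 + 0.62] + 4.86 = 2.94 + 4.86 = 7.8.
Reliability = 7.8 / 8.86 = 0.880.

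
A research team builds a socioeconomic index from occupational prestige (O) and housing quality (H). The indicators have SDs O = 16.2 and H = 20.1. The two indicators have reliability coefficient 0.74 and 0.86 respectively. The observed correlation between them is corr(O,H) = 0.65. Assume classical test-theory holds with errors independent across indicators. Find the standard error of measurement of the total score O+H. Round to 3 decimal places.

Var(total) = 666.45 + 423.306 = 1089.76.
True-score variance = 541.654 + 423.306 = 964.96, so reliability = 0.8855.
Error variance = 1089.76 − 964.96 = 124.796; SEM = √124.796 = 11.171.

11.171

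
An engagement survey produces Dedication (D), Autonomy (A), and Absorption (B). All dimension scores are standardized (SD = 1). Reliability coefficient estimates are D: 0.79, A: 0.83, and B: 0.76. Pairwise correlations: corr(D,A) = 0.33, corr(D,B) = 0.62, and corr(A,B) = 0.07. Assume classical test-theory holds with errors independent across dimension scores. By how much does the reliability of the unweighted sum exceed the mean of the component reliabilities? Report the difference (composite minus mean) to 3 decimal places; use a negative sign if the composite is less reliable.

Var(sum) = 3 + 2.04 = 5.04; true-score variance = 2.38 + 2.04 = 4.42; composite reliability = 0.8770.
Mean component reliability = 0.7933.
Difference = 0.8770 − 0.7933 = 0.084.

0.084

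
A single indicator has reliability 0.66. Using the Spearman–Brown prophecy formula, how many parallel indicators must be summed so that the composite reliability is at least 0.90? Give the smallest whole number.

k ≥ ρ*(1−ρ₁)/(ρ₁(1−ρ*)) = 0.90·0.34 / (0.66·0.10) = 4.636.
Smallest integer k = 5.

5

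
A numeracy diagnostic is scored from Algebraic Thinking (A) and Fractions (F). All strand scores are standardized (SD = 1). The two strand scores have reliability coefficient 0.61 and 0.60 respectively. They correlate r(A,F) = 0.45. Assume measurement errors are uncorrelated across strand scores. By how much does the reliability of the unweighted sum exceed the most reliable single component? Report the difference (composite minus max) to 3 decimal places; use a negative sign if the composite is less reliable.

0.118

Var(sum) = 2 + 0.9 = 2.9; true-score variance = 1.21 + 0.9 = 2.11; composite reliability = 0.7276.
Max component reliability = 0.6100.
Difference = 0.7276 − 0.6100 = 0.118.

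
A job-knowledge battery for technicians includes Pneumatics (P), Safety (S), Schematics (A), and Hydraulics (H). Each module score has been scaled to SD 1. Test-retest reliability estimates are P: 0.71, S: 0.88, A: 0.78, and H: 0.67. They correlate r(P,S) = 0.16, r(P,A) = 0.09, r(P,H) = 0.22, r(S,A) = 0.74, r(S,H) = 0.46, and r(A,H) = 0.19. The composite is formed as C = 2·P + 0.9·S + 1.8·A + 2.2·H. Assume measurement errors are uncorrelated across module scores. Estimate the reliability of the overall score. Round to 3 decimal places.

0.836

Var(C) = 2² + 0.9² + 1.8² + 2.2² + 2·[1.8·0.16 + 3.6·0.09 + 4.4·0.22 + 1.62·0.74 + 1.98·0.46 + 3.96·0.19] = 12.89 + 8.884 = 21.774.
With uncorrelated errors the cross-covariances are all true-score covariance, so they carry over unchanged; only the diagonal terms shrink to ρᵢσᵢ².
True-score variance = [2²·0.71 + 0.9²·0.88 + 1.8²·0.78 + 2.2²·0.67] + 8.884 = 9.3228 + 8.884 = 18.2068.
Reliability = 18.2068 / 21.774 = 0.836.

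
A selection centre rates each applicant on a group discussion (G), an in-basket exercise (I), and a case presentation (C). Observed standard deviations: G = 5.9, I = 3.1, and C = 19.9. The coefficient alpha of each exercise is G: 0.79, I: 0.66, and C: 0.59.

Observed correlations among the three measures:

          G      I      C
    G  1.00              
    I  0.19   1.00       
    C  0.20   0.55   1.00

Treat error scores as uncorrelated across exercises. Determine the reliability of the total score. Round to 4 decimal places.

0.6924

Var(G+I+C) = 5.9² + 3.1² + 19.9² + 2·[5.9·3.1·0.19 + 5.9·19.9·0.20 + 3.1·19.9·0.55] = 440.43 + 121.773 = 562.203.
Because errors are independent across components, Cov(Tᵢ,Tⱼ) = Cov(Xᵢ,Xⱼ); the off-diagonal part of the true-score variance is the same as above.
True-score variance = [5.9²·0.79 + 3.1²·0.66 + 19.9²·0.59] + 121.773 = 267.488 + 121.773 = 389.262.
Reliability = 389.262 / 562.203 = 0.6924.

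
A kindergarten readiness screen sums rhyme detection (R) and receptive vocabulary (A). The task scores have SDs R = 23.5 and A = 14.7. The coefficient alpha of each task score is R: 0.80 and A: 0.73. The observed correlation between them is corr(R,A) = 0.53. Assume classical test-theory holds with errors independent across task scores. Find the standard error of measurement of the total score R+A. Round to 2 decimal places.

12.99

Var(total) = 768.34 + 366.177 = 1134.52.
True-score variance = 599.546 + 366.177 = 965.723, so reliability = 0.8512.
Error variance = 1134.52 − 965.723 = 168.794; SEM = √168.794 = 12.99.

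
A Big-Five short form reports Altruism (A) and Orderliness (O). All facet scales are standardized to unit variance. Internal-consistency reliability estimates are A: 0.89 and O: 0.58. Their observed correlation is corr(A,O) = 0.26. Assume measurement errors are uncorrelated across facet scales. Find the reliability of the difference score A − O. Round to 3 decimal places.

0.642

Var(A−O) = 1 + 1 − 2·0.26 = 2 − 0.52 = 1.48.
Because errors are independent across components, Cov(Tᵢ,Tⱼ) = Cov(Xᵢ,Xⱼ); the off-diagonal part of the true-score variance is the same as above.
True-score variance = [0.89 + 0.58] − 0.52 = 1.47 − 0.52 = 0.95.
Reliability = 0.95 / 1.48 = 0.642.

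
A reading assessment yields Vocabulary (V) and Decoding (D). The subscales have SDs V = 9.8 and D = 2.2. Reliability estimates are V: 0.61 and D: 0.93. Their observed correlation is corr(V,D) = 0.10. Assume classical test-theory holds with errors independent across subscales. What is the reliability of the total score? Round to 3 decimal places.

Var(V+D) = 9.8² + 2.2² + 2·[9.8·2.2·0.10] = 100.88 + 4.312 = 105.192.
With uncorrelated errors the cross-covariances are all true-score covariance, so they carry over unchanged; only the diagonal terms shrink to ρᵢσᵢ².
True-score variance = [9.8²·0.61 + 2.2²·0.93] + 4.312 = 63.0856 + 4.312 = 67.3976.
Reliability = 67.3976 / 105.192 = 0.641.

0.641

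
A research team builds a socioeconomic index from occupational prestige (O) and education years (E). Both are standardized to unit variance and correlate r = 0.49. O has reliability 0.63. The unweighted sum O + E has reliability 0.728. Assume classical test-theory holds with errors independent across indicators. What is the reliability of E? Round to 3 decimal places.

Var(O+E) = 2 + 2·0.49 = 2.980.
True-score variance = ρ_O + ρ_E + 2·0.49, so 0.728 = (0.63 + ρ_E + 0.98) / 2.980.
ρ_E = 0.728·2.980 − 0.63 − 0.98 = 0.559.

0.559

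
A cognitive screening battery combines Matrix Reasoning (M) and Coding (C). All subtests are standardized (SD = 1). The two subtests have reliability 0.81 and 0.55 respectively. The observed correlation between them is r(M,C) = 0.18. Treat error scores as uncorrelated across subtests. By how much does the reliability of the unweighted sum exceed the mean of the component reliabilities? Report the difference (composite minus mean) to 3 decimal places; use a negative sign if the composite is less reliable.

0.049

Var(sum) = 2 + 0.36 = 2.36; true-score variance = 1.36 + 0.36 = 1.72; composite reliability = 0.7288.
Mean component reliability = 0.6800.
Difference = 0.7288 − 0.6800 = 0.049.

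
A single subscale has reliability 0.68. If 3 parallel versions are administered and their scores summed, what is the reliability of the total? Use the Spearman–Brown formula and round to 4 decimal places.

ρ_k = kρ / (1 + (k−1)ρ) = 3·0.68 / (1 + 2·0.68) = 2.040 / 2.360 = 0.8644.

0.8644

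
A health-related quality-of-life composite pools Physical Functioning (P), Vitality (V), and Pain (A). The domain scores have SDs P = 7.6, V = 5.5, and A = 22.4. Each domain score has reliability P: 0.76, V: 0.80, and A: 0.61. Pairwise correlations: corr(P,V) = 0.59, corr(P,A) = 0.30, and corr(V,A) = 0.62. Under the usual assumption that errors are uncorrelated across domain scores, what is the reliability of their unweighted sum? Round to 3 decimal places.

0.759

Var(P+V+A) = 7.6² + 5.5² + 22.4² + 2·[7.6·5.5·0.59 + 7.6·22.4·0.30 + 5.5·22.4·0.62] = 589.77 + 304.236 = 894.006.
Because errors are independent across components, Cov(Tᵢ,Tⱼ) = Cov(Xᵢ,Xⱼ); the off-diagonal part of the true-score variance is the same as above.
True-score variance = [7.6²·0.76 + 5.5²·0.80 + 22.4²·0.61] + 304.236 = 374.171 + 304.236 = 678.407.
Reliability = 678.407 / 894.006 = 0.759.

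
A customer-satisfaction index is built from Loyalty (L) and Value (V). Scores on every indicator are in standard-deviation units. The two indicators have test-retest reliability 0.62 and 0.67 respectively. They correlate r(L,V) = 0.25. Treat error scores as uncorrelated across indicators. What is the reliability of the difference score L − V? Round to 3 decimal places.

Var(L−V) = 1 + 1 − 2·0.25 = 2 − 0.5 = 1.5.
With uncorrelated errors the cross-covariances are all true-score covariance, so they carry over unchanged; only the diagonal terms shrink to ρᵢσᵢ².
True-score variance = [0.62 + 0.67] − 0.5 = 1.29 − 0.5 = 0.79.
Reliability = 0.79 / 1.5 = 0.527.

0.527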